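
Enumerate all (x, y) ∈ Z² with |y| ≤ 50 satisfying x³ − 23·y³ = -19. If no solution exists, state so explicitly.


The equation is x³ - 23y³ = -19. For fixed y, x³ = 23·y³ − 19, so a solution requires the RHS to be a perfect cube.
Strategy: iterate y from -50 to 50, compute RHS = 23·y³ − 19, and check whether it is a (positive or negative) perfect cube.
Check small values of y:
  y = 0: RHS = -19 is not a perfect cube.
  y = 1: RHS = 4 is not a perfect cube.
  y = -1: RHS = -42 is not a perfect cube.
  y = 2: RHS = 165 is not a perfect cube.
  y = -2: RHS = -203 is not a perfect cube.
  y = 3: RHS = 602 is not a perfect cube.
  y = -3: RHS = -640 is not a perfect cube.
Continuing the search up to |y| = 50 finds no solutions either.
No (x, y) in the scanned range satisfies the equation.

No integer solutions with |y| ≤ 50.


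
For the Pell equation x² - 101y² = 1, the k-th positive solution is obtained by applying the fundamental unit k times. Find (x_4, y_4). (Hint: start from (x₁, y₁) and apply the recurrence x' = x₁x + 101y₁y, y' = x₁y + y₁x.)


Step 1: Find the fundamental solution (x₁, y₁) of x² - 101y² = 1.
  Expand √101 as a continued fraction. a₀ = ⌊√101⌋ = 10; iterate m_{k+1} = d_k·a_k − m_k, d_{k+1} = (101 − m_{k+1}²)/d_k, a_{k+1} = ⌊(a₀ + m_{k+1})/d_{k+1}⌋ (starting m₀ = 0, d₀ = 1), with convergents p_k = a_k·p_{k-1} + p_{k-2}, q_k = a_k·q_{k-1} + q_{k-2} (p₋₁ = 1, q₋₁ = 0):
  k = 0: a₀ = 10; p₀/q₀ = 10/1; p₀² − 101·q₀² = 100 − 101 = -1.
  k = 1: m = 10, d = 1, a = ⌊(10 + 10)/1⌋ = 20; p/q = (20·10 + 1)/(20·1 + 0) = 201/20; p² − 101·q² = 40401 − 40400 = 1.
  The first convergent with p² − 101·q² = 1 gives the fundamental solution (x₁, y₁) = (201, 20).
Step 2: Apply the recurrence (x_{n+1}, y_{n+1}) = (x₁x_n + 101y₁y_n, x₁y_n + y₁x_n) repeatedly.
  From (x_1, y_1) = (201, 20): x_2 = 201·201 + 101·20·20 = 80801; y_2 = 201·20 + 20·201 = 8040.
  From (x_2, y_2) = (80801, 8040): x_3 = 201·80801 + 101·20·8040 = 32481801; y_3 = 201·8040 + 20·80801 = 3232060.
  From (x_3, y_3) = (32481801, 3232060): x_4 = 201·32481801 + 101·20·3232060 = 13057603201; y_4 = 201·3232060 + 20·32481801 = 1299280080.
Step 3: Verify x_4² - 101·y_4² = 170501001354765446401 - 170501001354765446400 = 1 (should be 1). ✓

(x_1, y_1) = (201, 20); (x_4, y_4) = (13057603201, 1299280080).


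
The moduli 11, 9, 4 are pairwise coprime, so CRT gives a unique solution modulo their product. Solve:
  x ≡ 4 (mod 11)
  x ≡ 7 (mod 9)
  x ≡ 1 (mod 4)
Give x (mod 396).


Moduli 11, 9, 4 are pairwise coprime; by CRT there is a unique solution modulo M = 11 · 9 · 4 = 396.
Solve pairwise, accumulating the modulus:
  Start with x ≡ 4 (mod 11).
  Combine with x ≡ 7 (mod 9): since gcd(11, 9) = 1, we get a unique residue mod 99.
    Write x = 4 + 11·t and substitute into x ≡ 7 (mod 9): 11·t ≡ 7 − 4 = 3 (mod 9).
    Reduce coefficients mod 9: 2·t ≡ 3 (mod 9).
    The inverse of 2 mod 9 is 5 (since 2·5 = 10 = 1·9 + 1), so t ≡ 5·3 = 15 ≡ 6 (mod 9).
    Then x = 4 + 11·6 = 70, valid modulo lcm(11, 9) = 99: x ≡ 70 (mod 99).
  Combine with x ≡ 1 (mod 4): since gcd(99, 4) = 1, we get a unique residue mod 396.
    Write x = 70 + 99·t and substitute into x ≡ 1 (mod 4): 99·t ≡ 1 − 70 = -69 (mod 4).
    Reduce coefficients mod 4: 3·t ≡ 3 (mod 4).
    The inverse of 3 mod 4 is 3 (since 3·3 = 9 = 2·4 + 1), so t ≡ 3·3 = 9 ≡ 1 (mod 4).
    Then x = 70 + 99·1 = 169, valid modulo lcm(99, 4) = 396: x ≡ 169 (mod 396).
Verify: 169 mod 11 = 4 ✓, 169 mod 9 = 7 ✓, 169 mod 4 = 1 ✓.

x ≡ 169 (mod 396).


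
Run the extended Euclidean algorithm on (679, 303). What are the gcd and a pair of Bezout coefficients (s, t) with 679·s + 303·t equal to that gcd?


Euclidean algorithm on (679, 303) — divide until remainder is 0:
  679 = 2 · 303 + 73
  303 = 4 · 73 + 11
  73 = 6 · 11 + 7
  11 = 1 · 7 + 4
  7 = 1 · 4 + 3
  4 = 1 · 3 + 1
  3 = 3 · 1 + 0
gcd(679, 303) = 1.
Track Bezout coefficients alongside the remainders: start with r₀ = 679 = a·1 + b·0 (s = 1, t = 0) and r₁ = 303 = a·0 + b·1 (s = 0, t = 1); each new remainder r_{k+1} = r_{k-1} − q_k·r_k inherits s_{k+1} = s_{k-1} − q_k·s_k, t_{k+1} = t_{k-1} − q_k·t_k, so r_k = a·s_k + b·t_k at every step:
  q = 2: r = 73, s = 1 − 2·0 = 1, t = 0 − 2·1 = -2  (check: 679·1 + 303·(-2) = 73)
  q = 4: r = 11, s = 0 − 4·1 = -4, t = 1 − 4·(-2) = 9  (check: 679·(-4) + 303·9 = 11)
  q = 6: r = 7, s = 1 − 6·(-4) = 25, t = -2 − 6·9 = -56  (check: 679·25 + 303·(-56) = 7)
  q = 1: r = 4, s = -4 − 1·25 = -29, t = 9 − 1·(-56) = 65  (check: 679·(-29) + 303·65 = 4)
  q = 1: r = 3, s = 25 − 1·(-29) = 54, t = -56 − 1·65 = -121  (check: 679·54 + 303·(-121) = 3)
  q = 1: r = 1, s = -29 − 1·54 = -83, t = 65 − 1·(-121) = 186  (check: 679·(-83) + 303·186 = 1)
The row with r = 1 (the gcd) gives the Bezout coefficients s = -83, t = 186.
Result: 679 · (-83) + 303 · (186) = 1.

gcd(679, 303) = 1; s = -83, t = 186 (check: 679·(-83) + 303·186 = 1).


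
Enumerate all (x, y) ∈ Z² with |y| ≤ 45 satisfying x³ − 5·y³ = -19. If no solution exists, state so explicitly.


The equation is x³ - 5y³ = -19. For fixed y, x³ = 5·y³ − 19, so a solution requires the RHS to be a perfect cube.
Strategy: iterate y from -45 to 45, compute RHS = 5·y³ − 19, and check whether it is a (positive or negative) perfect cube.
Check small values of y:
  y = 0: RHS = -19 is not a perfect cube.
  y = 1: RHS = -14 is not a perfect cube.
  y = -1: RHS = -24 is not a perfect cube.
  y = 2: RHS = 21 is not a perfect cube.
  y = -2: RHS = -59 is not a perfect cube.
  y = 3: RHS = 116 is not a perfect cube.
  y = -3: RHS = -154 is not a perfect cube.
Continuing the search up to |y| = 45 finds no solutions either.
No (x, y) in the scanned range satisfies the equation.

No integer solutions with |y| ≤ 45.


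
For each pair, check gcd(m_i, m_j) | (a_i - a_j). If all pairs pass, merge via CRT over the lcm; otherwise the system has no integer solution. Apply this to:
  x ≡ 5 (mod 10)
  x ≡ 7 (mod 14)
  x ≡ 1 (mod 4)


Moduli 10, 14, 4 are not pairwise coprime, so CRT works modulo lcm(m_i) when all pairwise compatibility conditions hold.
Pairwise compatibility: gcd(m_i, m_j) must divide a_i - a_j for every pair.
Merge one congruence at a time:
  Start: x ≡ 5 (mod 10).
  Combine with x ≡ 7 (mod 14): gcd(10, 14) = 2; 7 - 5 = 2, which IS divisible by 2, so compatible.
    Write x = 5 + 10·t and substitute into x ≡ 7 (mod 14): 10·t ≡ 7 − 5 = 2 (mod 14).
    Divide the congruence (and modulus) by g = 2: 5·t ≡ 1 (mod 7).
    The inverse of 5 mod 7 is 3 (since 5·3 = 15 = 2·7 + 1), so t ≡ 3·1 = 3 ≡ 3 (mod 7).
    Then x = 5 + 10·3 = 35, valid modulo lcm(10, 14) = 70: x ≡ 35 (mod 70).
  Combine with x ≡ 1 (mod 4): gcd(70, 4) = 2; 1 - 35 = -34, which IS divisible by 2, so compatible.
    Write x = 35 + 70·t and substitute into x ≡ 1 (mod 4): 70·t ≡ 1 − 35 = -34 (mod 4).
    Divide the congruence (and modulus) by g = 2: 35·t ≡ -17 (mod 2).
    Reduce coefficients mod 2: 1·t ≡ 1 (mod 2).
    So t ≡ 1 (mod 2).
    Then x = 35 + 70·1 = 105, valid modulo lcm(70, 4) = 140: x ≡ 105 (mod 140).
Verify: 105 mod 10 = 5, 105 mod 14 = 7, 105 mod 4 = 1.

x ≡ 105 (mod 140).


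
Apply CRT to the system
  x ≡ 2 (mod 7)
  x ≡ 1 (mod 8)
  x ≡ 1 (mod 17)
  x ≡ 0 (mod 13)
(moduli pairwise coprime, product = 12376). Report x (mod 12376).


Product of moduli M = 7 · 8 · 17 · 13 = 12376.
Merge one congruence at a time:
  Start: x ≡ 2 (mod 7).
  Combine with x ≡ 1 (mod 8); new modulus lcm = 56.
    Write x = 2 + 7·t and substitute into x ≡ 1 (mod 8): 7·t ≡ 1 − 2 = -1 (mod 8).
    Reduce coefficients mod 8: 7·t ≡ 7 (mod 8).
    The inverse of 7 mod 8 is 7 (since 7·7 = 49 = 6·8 + 1), so t ≡ 7·7 = 49 ≡ 1 (mod 8).
    Then x = 2 + 7·1 = 9, valid modulo lcm(7, 8) = 56: x ≡ 9 (mod 56).
  Combine with x ≡ 1 (mod 17); new modulus lcm = 952.
    Write x = 9 + 56·t and substitute into x ≡ 1 (mod 17): 56·t ≡ 1 − 9 = -8 (mod 17).
    Reduce coefficients mod 17: 5·t ≡ 9 (mod 17).
    The inverse of 5 mod 17 is 7 (since 5·7 = 35 = 2·17 + 1), so t ≡ 7·9 = 63 ≡ 12 (mod 17).
    Then x = 9 + 56·12 = 681, valid modulo lcm(56, 17) = 952: x ≡ 681 (mod 952).
  Combine with x ≡ 0 (mod 13); new modulus lcm = 12376.
    Write x = 681 + 952·t and substitute into x ≡ 0 (mod 13): 952·t ≡ 0 − 681 = -681 (mod 13).
    Reduce coefficients mod 13: 3·t ≡ 8 (mod 13).
    The inverse of 3 mod 13 is 9 (since 3·9 = 27 = 2·13 + 1), so t ≡ 9·8 = 72 ≡ 7 (mod 13).
    Then x = 681 + 952·7 = 7345, valid modulo lcm(952, 13) = 12376: x ≡ 7345 (mod 12376).
Verify against each original: 7345 mod 7 = 2, 7345 mod 8 = 1, 7345 mod 17 = 1, 7345 mod 13 = 0.

x ≡ 7345 (mod 12376).


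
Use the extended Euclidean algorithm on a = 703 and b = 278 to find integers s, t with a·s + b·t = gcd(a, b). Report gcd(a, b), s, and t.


Euclidean algorithm on (703, 278) — divide until remainder is 0:
  703 = 2 · 278 + 147
  278 = 1 · 147 + 131
  147 = 1 · 131 + 16
  131 = 8 · 16 + 3
  16 = 5 · 3 + 1
  3 = 3 · 1 + 0
gcd(703, 278) = 1.
Track Bezout coefficients alongside the remainders: start with r₀ = 703 = a·1 + b·0 (s = 1, t = 0) and r₁ = 278 = a·0 + b·1 (s = 0, t = 1); each new remainder r_{k+1} = r_{k-1} − q_k·r_k inherits s_{k+1} = s_{k-1} − q_k·s_k, t_{k+1} = t_{k-1} − q_k·t_k, so r_k = a·s_k + b·t_k at every step:
  q = 2: r = 147, s = 1 − 2·0 = 1, t = 0 − 2·1 = -2  (check: 703·1 + 278·(-2) = 147)
  q = 1: r = 131, s = 0 − 1·1 = -1, t = 1 − 1·(-2) = 3  (check: 703·(-1) + 278·3 = 131)
  q = 1: r = 16, s = 1 − 1·(-1) = 2, t = -2 − 1·3 = -5  (check: 703·2 + 278·(-5) = 16)
  q = 8: r = 3, s = -1 − 8·2 = -17, t = 3 − 8·(-5) = 43  (check: 703·(-17) + 278·43 = 3)
  q = 5: r = 1, s = 2 − 5·(-17) = 87, t = -5 − 5·43 = -220  (check: 703·87 + 278·(-220) = 1)
The row with r = 1 (the gcd) gives the Bezout coefficients s = 87, t = -220.
Result: 703 · (87) + 278 · (-220) = 1.

gcd(703, 278) = 1; s = 87, t = -220 (check: 703·87 + 278·(-220) = 1).


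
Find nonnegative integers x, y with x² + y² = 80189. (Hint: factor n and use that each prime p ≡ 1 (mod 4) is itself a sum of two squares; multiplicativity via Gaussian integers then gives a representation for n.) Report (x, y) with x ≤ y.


Step 1: Factor n = 80189 = 17 · 53 · 89.
Step 2: Check the mod-4 condition on each prime factor: 17 ≡ 1 (mod 4), exponent 1; 53 ≡ 1 (mod 4), exponent 1; 89 ≡ 1 (mod 4), exponent 1.
All primes ≡ 3 (mod 4) appear to even exponent (or don't appear), so by the two-squares theorem n IS expressible as a sum of two squares.
Step 3: Build a representation. Here n = 17 · 53 · 89 is a product of primes ≡ 1 (mod 4). Each prime p ≡ 1 (mod 4) is itself a sum of two squares; find a² by testing p − a² for a perfect square:
  17: 17 − 1² = 16 = 4² ⇒ 17 = 1² + 4².
  53: 53 − 1² = 52, 53 − 2² = 49 = 7² ⇒ 53 = 2² + 7².
  89: 89 − 1² = 88, 89 − 2² = 85, 89 − 3² = 80, 89 − 4² = 73, 89 − 5² = 64 = 8² ⇒ 89 = 5² + 8².
  Combine using the Brahmagupta–Fibonacci identity (a² + b²)(c² + d²) = (ac − bd)² + (ad + bc)² = (ac + bd)² + (ad − bc)²:
  17 · 53 = 901: from (1² + 4²)(2² + 7²), take (1·2 − 4·7, 1·7 + 4·2) = (2 − 28, 7 + 8) = (-26, 15); dropping signs (only squares matter) gives (26, 15); check 26² + 15² = 676 + 225 = 901 ✓.
  901 · 89 = 80189: from (26² + 15²)(5² + 8²), take (26·5 − 15·8, 26·8 + 15·5) = (130 − 120, 208 + 75) = (10, 283); check 10² + 283² = 100 + 80089 = 80189 ✓.
Step 4: Order so x ≤ y and verify: 10² + 283² = 100 + 80089 = 80189 = n. ✓

n = 80189 = 10² + 283² (one valid representation with x ≤ y).


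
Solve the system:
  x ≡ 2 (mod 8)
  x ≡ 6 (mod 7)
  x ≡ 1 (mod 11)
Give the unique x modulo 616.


Moduli 8, 7, 11 are pairwise coprime; by CRT there is a unique solution modulo M = 8 · 7 · 11 = 616.
Solve pairwise, accumulating the modulus:
  Start with x ≡ 2 (mod 8).
  Combine with x ≡ 6 (mod 7): since gcd(8, 7) = 1, we get a unique residue mod 56.
    Write x = 2 + 8·t and substitute into x ≡ 6 (mod 7): 8·t ≡ 6 − 2 = 4 (mod 7).
    Reduce coefficients mod 7: 1·t ≡ 4 (mod 7).
    So t ≡ 4 (mod 7).
    Then x = 2 + 8·4 = 34, valid modulo lcm(8, 7) = 56: x ≡ 34 (mod 56).
  Combine with x ≡ 1 (mod 11): since gcd(56, 11) = 1, we get a unique residue mod 616.
    Write x = 34 + 56·t and substitute into x ≡ 1 (mod 11): 56·t ≡ 1 − 34 = -33 (mod 11).
    Reduce coefficients mod 11: 1·t ≡ 0 (mod 11).
    So t ≡ 0 (mod 11).
    Then x = 34 + 56·0 = 34, valid modulo lcm(56, 11) = 616: x ≡ 34 (mod 616).
Verify: 34 mod 8 = 2 ✓, 34 mod 7 = 6 ✓, 34 mod 11 = 1 ✓.

x ≡ 34 (mod 616).


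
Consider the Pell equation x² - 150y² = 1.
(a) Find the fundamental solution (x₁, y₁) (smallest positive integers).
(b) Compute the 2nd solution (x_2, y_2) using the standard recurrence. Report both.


Step 1: Find the fundamental solution (x₁, y₁) of x² - 150y² = 1.
  Expand √150 as a continued fraction. a₀ = ⌊√150⌋ = 12; iterate m_{k+1} = d_k·a_k − m_k, d_{k+1} = (150 − m_{k+1}²)/d_k, a_{k+1} = ⌊(a₀ + m_{k+1})/d_{k+1}⌋ (starting m₀ = 0, d₀ = 1), with convergents p_k = a_k·p_{k-1} + p_{k-2}, q_k = a_k·q_{k-1} + q_{k-2} (p₋₁ = 1, q₋₁ = 0):
  k = 0: a₀ = 12; p₀/q₀ = 12/1; p₀² − 150·q₀² = 144 − 150 = -6.
  k = 1: m = 12, d = 6, a = ⌊(12 + 12)/6⌋ = 4; p/q = (4·12 + 1)/(4·1 + 0) = 49/4; p² − 150·q² = 2401 − 2400 = 1.
  The first convergent with p² − 150·q² = 1 gives the fundamental solution (x₁, y₁) = (49, 4).
Step 2: Apply the recurrence (x_{n+1}, y_{n+1}) = (x₁x_n + 150y₁y_n, x₁y_n + y₁x_n) repeatedly.
  From (x_1, y_1) = (49, 4): x_2 = 49·49 + 150·4·4 = 4801; y_2 = 49·4 + 4·49 = 392.
Step 3: Verify x_2² - 150·y_2² = 23049601 - 23049600 = 1 (should be 1). ✓

(x_1, y_1) = (49, 4); (x_2, y_2) = (4801, 392).


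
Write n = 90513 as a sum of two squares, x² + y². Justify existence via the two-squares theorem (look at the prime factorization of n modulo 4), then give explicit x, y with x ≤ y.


Step 1: Factor n = 90513 = 3^2 · 89 · 113.
Step 2: Check the mod-4 condition on each prime factor: 3 ≡ 3 (mod 4), exponent 2 (must be even); 89 ≡ 1 (mod 4), exponent 1; 113 ≡ 1 (mod 4), exponent 1.
All primes ≡ 3 (mod 4) appear to even exponent (or don't appear), so by the two-squares theorem n IS expressible as a sum of two squares.
Step 3: Build a representation. Group n = k² · m with k = 3 and m = 89 · 113 = 10057 (a product of primes ≡ 1 (mod 4)); a representation of m scales to one of n via (k·x)² + (k·y)² = k²(x² + y²). Each prime p ≡ 1 (mod 4) is itself a sum of two squares; find a² by testing p − a² for a perfect square:
  89: 89 − 1² = 88, 89 − 2² = 85, 89 − 3² = 80, 89 − 4² = 73, 89 − 5² = 64 = 8² ⇒ 89 = 5² + 8².
  113: 113 − 1² = 112, 113 − 2² = 109, 113 − 3² = 104, 113 − 4² = 97, 113 − 5² = 88, 113 − 6² = 77, 113 − 7² = 64 = 8² ⇒ 113 = 7² + 8².
  Combine using the Brahmagupta–Fibonacci identity (a² + b²)(c² + d²) = (ac − bd)² + (ad + bc)² = (ac + bd)² + (ad − bc)²:
  89 · 113 = 10057: from (5² + 8²)(7² + 8²), take (5·7 − 8·8, 5·8 + 8·7) = (35 − 64, 40 + 56) = (-29, 96); dropping signs (only squares matter) gives (29, 96); check 29² + 96² = 841 + 9216 = 10057 ✓.
  Scale by k = 3: (3·29, 3·96) = (87, 288).
Step 4: Order so x ≤ y and verify: 87² + 288² = 7569 + 82944 = 90513 = n. ✓

n = 90513 = 87² + 288² (one valid representation with x ≤ y).


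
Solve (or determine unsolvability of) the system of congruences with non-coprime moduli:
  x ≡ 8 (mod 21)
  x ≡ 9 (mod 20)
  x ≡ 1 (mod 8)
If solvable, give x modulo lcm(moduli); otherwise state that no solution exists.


Moduli 21, 20, 8 are not pairwise coprime, so CRT works modulo lcm(m_i) when all pairwise compatibility conditions hold.
Pairwise compatibility: gcd(m_i, m_j) must divide a_i - a_j for every pair.
Merge one congruence at a time:
  Start: x ≡ 8 (mod 21).
  Combine with x ≡ 9 (mod 20): gcd(21, 20) = 1; 9 - 8 = 1, which IS divisible by 1, so compatible.
    Write x = 8 + 21·t and substitute into x ≡ 9 (mod 20): 21·t ≡ 9 − 8 = 1 (mod 20).
    Reduce coefficients mod 20: 1·t ≡ 1 (mod 20).
    So t ≡ 1 (mod 20).
    Then x = 8 + 21·1 = 29, valid modulo lcm(21, 20) = 420: x ≡ 29 (mod 420).
  Combine with x ≡ 1 (mod 8): gcd(420, 8) = 4; 1 - 29 = -28, which IS divisible by 4, so compatible.
    Write x = 29 + 420·t and substitute into x ≡ 1 (mod 8): 420·t ≡ 1 − 29 = -28 (mod 8).
    Divide the congruence (and modulus) by g = 4: 105·t ≡ -7 (mod 2).
    Reduce coefficients mod 2: 1·t ≡ 1 (mod 2).
    So t ≡ 1 (mod 2).
    Then x = 29 + 420·1 = 449, valid modulo lcm(420, 8) = 840: x ≡ 449 (mod 840).
Verify: 449 mod 21 = 8, 449 mod 20 = 9, 449 mod 8 = 1.

x ≡ 449 (mod 840).


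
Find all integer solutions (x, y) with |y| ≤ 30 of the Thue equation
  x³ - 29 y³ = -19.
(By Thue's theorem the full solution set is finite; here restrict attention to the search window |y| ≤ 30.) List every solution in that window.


The equation is x³ - 29y³ = -19. For fixed y, x³ = 29·y³ − 19, so a solution requires the RHS to be a perfect cube.
Strategy: iterate y from -30 to 30, compute RHS = 29·y³ − 19, and check whether it is a (positive or negative) perfect cube.
Check small values of y:
  y = 0: RHS = -19 is not a perfect cube.
  y = 1: RHS = 10 is not a perfect cube.
  y = -1: RHS = -48 is not a perfect cube.
  y = 2: RHS = 213 is not a perfect cube.
  y = -2: RHS = -251 is not a perfect cube.
  y = 3: RHS = 764 is not a perfect cube.
  y = -3: RHS = -802 is not a perfect cube.
Continuing the search up to |y| = 30 finds no solutions either.
No (x, y) in the scanned range satisfies the equation.

No integer solutions with |y| ≤ 30.


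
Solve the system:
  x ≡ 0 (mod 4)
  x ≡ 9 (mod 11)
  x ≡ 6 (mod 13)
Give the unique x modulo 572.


Moduli 4, 11, 13 are pairwise coprime; by CRT there is a unique solution modulo M = 4 · 11 · 13 = 572.
Solve pairwise, accumulating the modulus:
  Start with x ≡ 0 (mod 4).
  Combine with x ≡ 9 (mod 11): since gcd(4, 11) = 1, we get a unique residue mod 44.
    Write x = 0 + 4·t and substitute into x ≡ 9 (mod 11): 4·t ≡ 9 − 0 = 9 (mod 11).
    The inverse of 4 mod 11 is 3 (since 4·3 = 12 = 1·11 + 1), so t ≡ 3·9 = 27 ≡ 5 (mod 11).
    Then x = 0 + 4·5 = 20, valid modulo lcm(4, 11) = 44: x ≡ 20 (mod 44).
  Combine with x ≡ 6 (mod 13): since gcd(44, 13) = 1, we get a unique residue mod 572.
    Write x = 20 + 44·t and substitute into x ≡ 6 (mod 13): 44·t ≡ 6 − 20 = -14 (mod 13).
    Reduce coefficients mod 13: 5·t ≡ 12 (mod 13).
    The inverse of 5 mod 13 is 8 (since 5·8 = 40 = 3·13 + 1), so t ≡ 8·12 = 96 ≡ 5 (mod 13).
    Then x = 20 + 44·5 = 240, valid modulo lcm(44, 13) = 572: x ≡ 240 (mod 572).
Verify: 240 mod 4 = 0 ✓, 240 mod 11 = 9 ✓, 240 mod 13 = 6 ✓.

x ≡ 240 (mod 572).


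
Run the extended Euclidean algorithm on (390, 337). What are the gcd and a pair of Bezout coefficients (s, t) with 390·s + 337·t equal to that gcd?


Euclidean algorithm on (390, 337) — divide until remainder is 0:
  390 = 1 · 337 + 53
  337 = 6 · 53 + 19
  53 = 2 · 19 + 15
  19 = 1 · 15 + 4
  15 = 3 · 4 + 3
  4 = 1 · 3 + 1
  3 = 3 · 1 + 0
gcd(390, 337) = 1.
Track Bezout coefficients alongside the remainders: start with r₀ = 390 = a·1 + b·0 (s = 1, t = 0) and r₁ = 337 = a·0 + b·1 (s = 0, t = 1); each new remainder r_{k+1} = r_{k-1} − q_k·r_k inherits s_{k+1} = s_{k-1} − q_k·s_k, t_{k+1} = t_{k-1} − q_k·t_k, so r_k = a·s_k + b·t_k at every step:
  q = 1: r = 53, s = 1 − 1·0 = 1, t = 0 − 1·1 = -1  (check: 390·1 + 337·(-1) = 53)
  q = 6: r = 19, s = 0 − 6·1 = -6, t = 1 − 6·(-1) = 7  (check: 390·(-6) + 337·7 = 19)
  q = 2: r = 15, s = 1 − 2·(-6) = 13, t = -1 − 2·7 = -15  (check: 390·13 + 337·(-15) = 15)
  q = 1: r = 4, s = -6 − 1·13 = -19, t = 7 − 1·(-15) = 22  (check: 390·(-19) + 337·22 = 4)
  q = 3: r = 3, s = 13 − 3·(-19) = 70, t = -15 − 3·22 = -81  (check: 390·70 + 337·(-81) = 3)
  q = 1: r = 1, s = -19 − 1·70 = -89, t = 22 − 1·(-81) = 103  (check: 390·(-89) + 337·103 = 1)
The row with r = 1 (the gcd) gives the Bezout coefficients s = -89, t = 103.
Result: 390 · (-89) + 337 · (103) = 1.

gcd(390, 337) = 1; s = -89, t = 103 (check: 390·(-89) + 337·103 = 1).


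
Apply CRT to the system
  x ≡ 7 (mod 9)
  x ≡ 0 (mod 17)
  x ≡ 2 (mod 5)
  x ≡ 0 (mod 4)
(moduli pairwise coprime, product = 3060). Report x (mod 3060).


Product of moduli M = 9 · 17 · 5 · 4 = 3060.
Merge one congruence at a time:
  Start: x ≡ 7 (mod 9).
  Combine with x ≡ 0 (mod 17); new modulus lcm = 153.
    Write x = 7 + 9·t and substitute into x ≡ 0 (mod 17): 9·t ≡ 0 − 7 = -7 (mod 17).
    Reduce coefficients mod 17: 9·t ≡ 10 (mod 17).
    The inverse of 9 mod 17 is 2 (since 9·2 = 18 = 1·17 + 1), so t ≡ 2·10 = 20 ≡ 3 (mod 17).
    Then x = 7 + 9·3 = 34, valid modulo lcm(9, 17) = 153: x ≡ 34 (mod 153).
  Combine with x ≡ 2 (mod 5); new modulus lcm = 765.
    Write x = 34 + 153·t and substitute into x ≡ 2 (mod 5): 153·t ≡ 2 − 34 = -32 (mod 5).
    Reduce coefficients mod 5: 3·t ≡ 3 (mod 5).
    The inverse of 3 mod 5 is 2 (since 3·2 = 6 = 1·5 + 1), so t ≡ 2·3 = 6 ≡ 1 (mod 5).
    Then x = 34 + 153·1 = 187, valid modulo lcm(153, 5) = 765: x ≡ 187 (mod 765).
  Combine with x ≡ 0 (mod 4); new modulus lcm = 3060.
    Write x = 187 + 765·t and substitute into x ≡ 0 (mod 4): 765·t ≡ 0 − 187 = -187 (mod 4).
    Reduce coefficients mod 4: 1·t ≡ 1 (mod 4).
    So t ≡ 1 (mod 4).
    Then x = 187 + 765·1 = 952, valid modulo lcm(765, 4) = 3060: x ≡ 952 (mod 3060).
Verify against each original: 952 mod 9 = 7, 952 mod 17 = 0, 952 mod 5 = 2, 952 mod 4 = 0.

x ≡ 952 (mod 3060).


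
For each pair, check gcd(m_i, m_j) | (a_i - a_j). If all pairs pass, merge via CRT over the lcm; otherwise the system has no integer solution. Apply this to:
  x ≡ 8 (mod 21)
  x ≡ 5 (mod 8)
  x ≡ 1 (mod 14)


Moduli 21, 8, 14 are not pairwise coprime, so CRT works modulo lcm(m_i) when all pairwise compatibility conditions hold.
Pairwise compatibility: gcd(m_i, m_j) must divide a_i - a_j for every pair.
Merge one congruence at a time:
  Start: x ≡ 8 (mod 21).
  Combine with x ≡ 5 (mod 8): gcd(21, 8) = 1; 5 - 8 = -3, which IS divisible by 1, so compatible.
    Write x = 8 + 21·t and substitute into x ≡ 5 (mod 8): 21·t ≡ 5 − 8 = -3 (mod 8).
    Reduce coefficients mod 8: 5·t ≡ 5 (mod 8).
    The inverse of 5 mod 8 is 5 (since 5·5 = 25 = 3·8 + 1), so t ≡ 5·5 = 25 ≡ 1 (mod 8).
    Then x = 8 + 21·1 = 29, valid modulo lcm(21, 8) = 168: x ≡ 29 (mod 168).
  Combine with x ≡ 1 (mod 14): gcd(168, 14) = 14; 1 - 29 = -28, which IS divisible by 14, so compatible.
    Write x = 29 + 168·t and substitute into x ≡ 1 (mod 14): 168·t ≡ 1 − 29 = -28 (mod 14).
    Divide the congruence (and modulus) by g = 14: 12·t ≡ -2 (mod 1).
    Modulo 1 every t works; take t = 0.
    Then x = 29 + 168·0 = 29, valid modulo lcm(168, 14) = 168: x ≡ 29 (mod 168).
Verify: 29 mod 21 = 8, 29 mod 8 = 5, 29 mod 14 = 1.

x ≡ 29 (mod 168).


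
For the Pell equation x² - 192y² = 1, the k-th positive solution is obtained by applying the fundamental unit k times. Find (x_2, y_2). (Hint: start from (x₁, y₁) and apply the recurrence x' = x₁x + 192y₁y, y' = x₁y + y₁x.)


Step 1: Find the fundamental solution (x₁, y₁) of x² - 192y² = 1.
  Expand √192 as a continued fraction. a₀ = ⌊√192⌋ = 13; iterate m_{k+1} = d_k·a_k − m_k, d_{k+1} = (192 − m_{k+1}²)/d_k, a_{k+1} = ⌊(a₀ + m_{k+1})/d_{k+1}⌋ (starting m₀ = 0, d₀ = 1), with convergents p_k = a_k·p_{k-1} + p_{k-2}, q_k = a_k·q_{k-1} + q_{k-2} (p₋₁ = 1, q₋₁ = 0):
  k = 0: a₀ = 13; p₀/q₀ = 13/1; p₀² − 192·q₀² = 169 − 192 = -23.
  k = 1: m = 13, d = 23, a = ⌊(13 + 13)/23⌋ = 1; p/q = (1·13 + 1)/(1·1 + 0) = 14/1; p² − 192·q² = 196 − 192 = 4.
  k = 2: m = 10, d = 4, a = ⌊(13 + 10)/4⌋ = 5; p/q = (5·14 + 13)/(5·1 + 1) = 83/6; p² − 192·q² = 6889 − 6912 = -23.
  k = 3: m = 10, d = 23, a = ⌊(13 + 10)/23⌋ = 1; p/q = (1·83 + 14)/(1·6 + 1) = 97/7; p² − 192·q² = 9409 − 9408 = 1.
  The first convergent with p² − 192·q² = 1 gives the fundamental solution (x₁, y₁) = (97, 7).
Step 2: Apply the recurrence (x_{n+1}, y_{n+1}) = (x₁x_n + 192y₁y_n, x₁y_n + y₁x_n) repeatedly.
  From (x_1, y_1) = (97, 7): x_2 = 97·97 + 192·7·7 = 18817; y_2 = 97·7 + 7·97 = 1358.
Step 3: Verify x_2² - 192·y_2² = 354079489 - 354079488 = 1 (should be 1). ✓

(x_1, y_1) = (97, 7); (x_2, y_2) = (18817, 1358).


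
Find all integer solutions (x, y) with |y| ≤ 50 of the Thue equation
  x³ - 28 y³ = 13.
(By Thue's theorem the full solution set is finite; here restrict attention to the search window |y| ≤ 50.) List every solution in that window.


The equation is x³ - 28y³ = 13. For fixed y, x³ = 28·y³ + 13, so a solution requires the RHS to be a perfect cube.
Strategy: iterate y from -50 to 50, compute RHS = 28·y³ + 13, and check whether it is a (positive or negative) perfect cube.
Check small values of y:
  y = 0: RHS = 13 is not a perfect cube.
  y = 1: RHS = 41 is not a perfect cube.
  y = -1: RHS = -15 is not a perfect cube.
  y = 2: RHS = 237 is not a perfect cube.
  y = -2: RHS = -211 is not a perfect cube.
  y = 3: RHS = 769 is not a perfect cube.
  y = -3: RHS = -743 is not a perfect cube.
Continuing the search up to |y| = 50 finds no solutions either.
No (x, y) in the scanned range satisfies the equation.

No integer solutions with |y| ≤ 50.


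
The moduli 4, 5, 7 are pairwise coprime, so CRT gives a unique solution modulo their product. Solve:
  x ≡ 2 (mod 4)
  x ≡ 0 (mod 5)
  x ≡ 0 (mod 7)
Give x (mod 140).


Moduli 4, 5, 7 are pairwise coprime; by CRT there is a unique solution modulo M = 4 · 5 · 7 = 140.
Solve pairwise, accumulating the modulus:
  Start with x ≡ 2 (mod 4).
  Combine with x ≡ 0 (mod 5): since gcd(4, 5) = 1, we get a unique residue mod 20.
    Write x = 2 + 4·t and substitute into x ≡ 0 (mod 5): 4·t ≡ 0 − 2 = -2 (mod 5).
    Reduce coefficients mod 5: 4·t ≡ 3 (mod 5).
    The inverse of 4 mod 5 is 4 (since 4·4 = 16 = 3·5 + 1), so t ≡ 4·3 = 12 ≡ 2 (mod 5).
    Then x = 2 + 4·2 = 10, valid modulo lcm(4, 5) = 20: x ≡ 10 (mod 20).
  Combine with x ≡ 0 (mod 7): since gcd(20, 7) = 1, we get a unique residue mod 140.
    Write x = 10 + 20·t and substitute into x ≡ 0 (mod 7): 20·t ≡ 0 − 10 = -10 (mod 7).
    Reduce coefficients mod 7: 6·t ≡ 4 (mod 7).
    The inverse of 6 mod 7 is 6 (since 6·6 = 36 = 5·7 + 1), so t ≡ 6·4 = 24 ≡ 3 (mod 7).
    Then x = 10 + 20·3 = 70, valid modulo lcm(20, 7) = 140: x ≡ 70 (mod 140).
Verify: 70 mod 4 = 2 ✓, 70 mod 5 = 0 ✓, 70 mod 7 = 0 ✓.

x ≡ 70 (mod 140).


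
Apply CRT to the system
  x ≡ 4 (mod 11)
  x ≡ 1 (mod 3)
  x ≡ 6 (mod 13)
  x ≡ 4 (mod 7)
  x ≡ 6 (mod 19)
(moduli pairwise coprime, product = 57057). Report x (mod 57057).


Product of moduli M = 11 · 3 · 13 · 7 · 19 = 57057.
Merge one congruence at a time:
  Start: x ≡ 4 (mod 11).
  Combine with x ≡ 1 (mod 3); new modulus lcm = 33.
    Write x = 4 + 11·t and substitute into x ≡ 1 (mod 3): 11·t ≡ 1 − 4 = -3 (mod 3).
    Reduce coefficients mod 3: 2·t ≡ 0 (mod 3).
    The inverse of 2 mod 3 is 2 (since 2·2 = 4 = 1·3 + 1), so t ≡ 2·0 = 0 ≡ 0 (mod 3).
    Then x = 4 + 11·0 = 4, valid modulo lcm(11, 3) = 33: x ≡ 4 (mod 33).
  Combine with x ≡ 6 (mod 13); new modulus lcm = 429.
    Write x = 4 + 33·t and substitute into x ≡ 6 (mod 13): 33·t ≡ 6 − 4 = 2 (mod 13).
    Reduce coefficients mod 13: 7·t ≡ 2 (mod 13).
    The inverse of 7 mod 13 is 2 (since 7·2 = 14 = 1·13 + 1), so t ≡ 2·2 = 4 ≡ 4 (mod 13).
    Then x = 4 + 33·4 = 136, valid modulo lcm(33, 13) = 429: x ≡ 136 (mod 429).
  Combine with x ≡ 4 (mod 7); new modulus lcm = 3003.
    Write x = 136 + 429·t and substitute into x ≡ 4 (mod 7): 429·t ≡ 4 − 136 = -132 (mod 7).
    Reduce coefficients mod 7: 2·t ≡ 1 (mod 7).
    The inverse of 2 mod 7 is 4 (since 2·4 = 8 = 1·7 + 1), so t ≡ 4·1 = 4 ≡ 4 (mod 7).
    Then x = 136 + 429·4 = 1852, valid modulo lcm(429, 7) = 3003: x ≡ 1852 (mod 3003).
  Combine with x ≡ 6 (mod 19); new modulus lcm = 57057.
    Write x = 1852 + 3003·t and substitute into x ≡ 6 (mod 19): 3003·t ≡ 6 − 1852 = -1846 (mod 19).
    Reduce coefficients mod 19: 1·t ≡ 16 (mod 19).
    So t ≡ 16 (mod 19).
    Then x = 1852 + 3003·16 = 49900, valid modulo lcm(3003, 19) = 57057: x ≡ 49900 (mod 57057).
Verify against each original: 49900 mod 11 = 4, 49900 mod 3 = 1, 49900 mod 13 = 6, 49900 mod 7 = 4, 49900 mod 19 = 6.

x ≡ 49900 (mod 57057).


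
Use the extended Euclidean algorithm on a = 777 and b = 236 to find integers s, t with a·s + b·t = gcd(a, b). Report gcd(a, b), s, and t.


Euclidean algorithm on (777, 236) — divide until remainder is 0:
  777 = 3 · 236 + 69
  236 = 3 · 69 + 29
  69 = 2 · 29 + 11
  29 = 2 · 11 + 7
  11 = 1 · 7 + 4
  7 = 1 · 4 + 3
  4 = 1 · 3 + 1
  3 = 3 · 1 + 0
gcd(777, 236) = 1.
Track Bezout coefficients alongside the remainders: start with r₀ = 777 = a·1 + b·0 (s = 1, t = 0) and r₁ = 236 = a·0 + b·1 (s = 0, t = 1); each new remainder r_{k+1} = r_{k-1} − q_k·r_k inherits s_{k+1} = s_{k-1} − q_k·s_k, t_{k+1} = t_{k-1} − q_k·t_k, so r_k = a·s_k + b·t_k at every step:
  q = 3: r = 69, s = 1 − 3·0 = 1, t = 0 − 3·1 = -3  (check: 777·1 + 236·(-3) = 69)
  q = 3: r = 29, s = 0 − 3·1 = -3, t = 1 − 3·(-3) = 10  (check: 777·(-3) + 236·10 = 29)
  q = 2: r = 11, s = 1 − 2·(-3) = 7, t = -3 − 2·10 = -23  (check: 777·7 + 236·(-23) = 11)
  q = 2: r = 7, s = -3 − 2·7 = -17, t = 10 − 2·(-23) = 56  (check: 777·(-17) + 236·56 = 7)
  q = 1: r = 4, s = 7 − 1·(-17) = 24, t = -23 − 1·56 = -79  (check: 777·24 + 236·(-79) = 4)
  q = 1: r = 3, s = -17 − 1·24 = -41, t = 56 − 1·(-79) = 135  (check: 777·(-41) + 236·135 = 3)
  q = 1: r = 1, s = 24 − 1·(-41) = 65, t = -79 − 1·135 = -214  (check: 777·65 + 236·(-214) = 1)
The row with r = 1 (the gcd) gives the Bezout coefficients s = 65, t = -214.
Result: 777 · (65) + 236 · (-214) = 1.

gcd(777, 236) = 1; s = 65, t = -214 (check: 777·65 + 236·(-214) = 1).


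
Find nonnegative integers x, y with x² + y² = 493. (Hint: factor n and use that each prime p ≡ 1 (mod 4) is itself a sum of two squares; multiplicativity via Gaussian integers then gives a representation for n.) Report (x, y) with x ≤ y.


Step 1: Factor n = 493 = 17 · 29.
Step 2: Check the mod-4 condition on each prime factor: 17 ≡ 1 (mod 4), exponent 1; 29 ≡ 1 (mod 4), exponent 1.
All primes ≡ 3 (mod 4) appear to even exponent (or don't appear), so by the two-squares theorem n IS expressible as a sum of two squares.
Step 3: Build a representation. Here n = 17 · 29 is a product of primes ≡ 1 (mod 4). Each prime p ≡ 1 (mod 4) is itself a sum of two squares; find a² by testing p − a² for a perfect square:
  17: 17 − 1² = 16 = 4² ⇒ 17 = 1² + 4².
  29: 29 − 1² = 28, 29 − 2² = 25 = 5² ⇒ 29 = 2² + 5².
  Combine using the Brahmagupta–Fibonacci identity (a² + b²)(c² + d²) = (ac − bd)² + (ad + bc)² = (ac + bd)² + (ad − bc)²:
  17 · 29 = 493: from (1² + 4²)(2² + 5²), take (1·2 − 4·5, 1·5 + 4·2) = (2 − 20, 5 + 8) = (-18, 13); dropping signs (only squares matter) gives (18, 13); check 18² + 13² = 324 + 169 = 493 ✓.
Step 4: Order so x ≤ y and verify: 13² + 18² = 169 + 324 = 493 = n. ✓

n = 493 = 13² + 18² (one valid representation with x ≤ y).


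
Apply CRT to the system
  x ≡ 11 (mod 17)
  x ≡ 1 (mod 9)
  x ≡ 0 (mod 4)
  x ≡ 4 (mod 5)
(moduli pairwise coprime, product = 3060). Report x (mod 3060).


Product of moduli M = 17 · 9 · 4 · 5 = 3060.
Merge one congruence at a time:
  Start: x ≡ 11 (mod 17).
  Combine with x ≡ 1 (mod 9); new modulus lcm = 153.
    Write x = 11 + 17·t and substitute into x ≡ 1 (mod 9): 17·t ≡ 1 − 11 = -10 (mod 9).
    Reduce coefficients mod 9: 8·t ≡ 8 (mod 9).
    The inverse of 8 mod 9 is 8 (since 8·8 = 64 = 7·9 + 1), so t ≡ 8·8 = 64 ≡ 1 (mod 9).
    Then x = 11 + 17·1 = 28, valid modulo lcm(17, 9) = 153: x ≡ 28 (mod 153).
  Combine with x ≡ 0 (mod 4); new modulus lcm = 612.
    Write x = 28 + 153·t and substitute into x ≡ 0 (mod 4): 153·t ≡ 0 − 28 = -28 (mod 4).
    Reduce coefficients mod 4: 1·t ≡ 0 (mod 4).
    So t ≡ 0 (mod 4).
    Then x = 28 + 153·0 = 28, valid modulo lcm(153, 4) = 612: x ≡ 28 (mod 612).
  Combine with x ≡ 4 (mod 5); new modulus lcm = 3060.
    Write x = 28 + 612·t and substitute into x ≡ 4 (mod 5): 612·t ≡ 4 − 28 = -24 (mod 5).
    Reduce coefficients mod 5: 2·t ≡ 1 (mod 5).
    The inverse of 2 mod 5 is 3 (since 2·3 = 6 = 1·5 + 1), so t ≡ 3·1 = 3 ≡ 3 (mod 5).
    Then x = 28 + 612·3 = 1864, valid modulo lcm(612, 5) = 3060: x ≡ 1864 (mod 3060).
Verify against each original: 1864 mod 17 = 11, 1864 mod 9 = 1, 1864 mod 4 = 0, 1864 mod 5 = 4.

x ≡ 1864 (mod 3060).


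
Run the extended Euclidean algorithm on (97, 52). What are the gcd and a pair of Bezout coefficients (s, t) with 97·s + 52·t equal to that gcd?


Euclidean algorithm on (97, 52) — divide until remainder is 0:
  97 = 1 · 52 + 45
  52 = 1 · 45 + 7
  45 = 6 · 7 + 3
  7 = 2 · 3 + 1
  3 = 3 · 1 + 0
gcd(97, 52) = 1.
Track Bezout coefficients alongside the remainders: start with r₀ = 97 = a·1 + b·0 (s = 1, t = 0) and r₁ = 52 = a·0 + b·1 (s = 0, t = 1); each new remainder r_{k+1} = r_{k-1} − q_k·r_k inherits s_{k+1} = s_{k-1} − q_k·s_k, t_{k+1} = t_{k-1} − q_k·t_k, so r_k = a·s_k + b·t_k at every step:
  q = 1: r = 45, s = 1 − 1·0 = 1, t = 0 − 1·1 = -1  (check: 97·1 + 52·(-1) = 45)
  q = 1: r = 7, s = 0 − 1·1 = -1, t = 1 − 1·(-1) = 2  (check: 97·(-1) + 52·2 = 7)
  q = 6: r = 3, s = 1 − 6·(-1) = 7, t = -1 − 6·2 = -13  (check: 97·7 + 52·(-13) = 3)
  q = 2: r = 1, s = -1 − 2·7 = -15, t = 2 − 2·(-13) = 28  (check: 97·(-15) + 52·28 = 1)
The row with r = 1 (the gcd) gives the Bezout coefficients s = -15, t = 28.
Result: 97 · (-15) + 52 · (28) = 1.

gcd(97, 52) = 1; s = -15, t = 28 (check: 97·(-15) + 52·28 = 1).


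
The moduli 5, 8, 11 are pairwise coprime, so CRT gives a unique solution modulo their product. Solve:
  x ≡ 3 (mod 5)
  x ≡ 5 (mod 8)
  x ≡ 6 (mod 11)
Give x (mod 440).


Moduli 5, 8, 11 are pairwise coprime; by CRT there is a unique solution modulo M = 5 · 8 · 11 = 440.
Solve pairwise, accumulating the modulus:
  Start with x ≡ 3 (mod 5).
  Combine with x ≡ 5 (mod 8): since gcd(5, 8) = 1, we get a unique residue mod 40.
    Write x = 3 + 5·t and substitute into x ≡ 5 (mod 8): 5·t ≡ 5 − 3 = 2 (mod 8).
    The inverse of 5 mod 8 is 5 (since 5·5 = 25 = 3·8 + 1), so t ≡ 5·2 = 10 ≡ 2 (mod 8).
    Then x = 3 + 5·2 = 13, valid modulo lcm(5, 8) = 40: x ≡ 13 (mod 40).
  Combine with x ≡ 6 (mod 11): since gcd(40, 11) = 1, we get a unique residue mod 440.
    Write x = 13 + 40·t and substitute into x ≡ 6 (mod 11): 40·t ≡ 6 − 13 = -7 (mod 11).
    Reduce coefficients mod 11: 7·t ≡ 4 (mod 11).
    The inverse of 7 mod 11 is 8 (since 7·8 = 56 = 5·11 + 1), so t ≡ 8·4 = 32 ≡ 10 (mod 11).
    Then x = 13 + 40·10 = 413, valid modulo lcm(40, 11) = 440: x ≡ 413 (mod 440).
Verify: 413 mod 5 = 3 ✓, 413 mod 8 = 5 ✓, 413 mod 11 = 6 ✓.

x ≡ 413 (mod 440).


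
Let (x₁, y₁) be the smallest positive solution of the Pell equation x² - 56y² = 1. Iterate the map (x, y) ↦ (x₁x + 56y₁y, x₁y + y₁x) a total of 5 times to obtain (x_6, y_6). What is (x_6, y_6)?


Step 1: Find the fundamental solution (x₁, y₁) of x² - 56y² = 1.
  Expand √56 as a continued fraction. a₀ = ⌊√56⌋ = 7; iterate m_{k+1} = d_k·a_k − m_k, d_{k+1} = (56 − m_{k+1}²)/d_k, a_{k+1} = ⌊(a₀ + m_{k+1})/d_{k+1}⌋ (starting m₀ = 0, d₀ = 1), with convergents p_k = a_k·p_{k-1} + p_{k-2}, q_k = a_k·q_{k-1} + q_{k-2} (p₋₁ = 1, q₋₁ = 0):
  k = 0: a₀ = 7; p₀/q₀ = 7/1; p₀² − 56·q₀² = 49 − 56 = -7.
  k = 1: m = 7, d = 7, a = ⌊(7 + 7)/7⌋ = 2; p/q = (2·7 + 1)/(2·1 + 0) = 15/2; p² − 56·q² = 225 − 224 = 1.
  The first convergent with p² − 56·q² = 1 gives the fundamental solution (x₁, y₁) = (15, 2).
Step 2: Apply the recurrence (x_{n+1}, y_{n+1}) = (x₁x_n + 56y₁y_n, x₁y_n + y₁x_n) repeatedly.
  From (x_1, y_1) = (15, 2): x_2 = 15·15 + 56·2·2 = 449; y_2 = 15·2 + 2·15 = 60.
  From (x_2, y_2) = (449, 60): x_3 = 15·449 + 56·2·60 = 13455; y_3 = 15·60 + 2·449 = 1798.
  From (x_3, y_3) = (13455, 1798): x_4 = 15·13455 + 56·2·1798 = 403201; y_4 = 15·1798 + 2·13455 = 53880.
  From (x_4, y_4) = (403201, 53880): x_5 = 15·403201 + 56·2·53880 = 12082575; y_5 = 15·53880 + 2·403201 = 1614602.
  From (x_5, y_5) = (12082575, 1614602): x_6 = 15·12082575 + 56·2·1614602 = 362074049; y_6 = 15·1614602 + 2·12082575 = 48384180.
Step 3: Verify x_6² - 56·y_6² = 131097616959254401 - 131097616959254400 = 1 (should be 1). ✓

(x_1, y_1) = (15, 2); (x_6, y_6) = (362074049, 48384180).


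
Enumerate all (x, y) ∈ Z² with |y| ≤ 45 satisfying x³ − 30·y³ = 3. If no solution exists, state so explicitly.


The equation is x³ - 30y³ = 3. For fixed y, x³ = 30·y³ + 3, so a solution requires the RHS to be a perfect cube.
Strategy: iterate y from -45 to 45, compute RHS = 30·y³ + 3, and check whether it is a (positive or negative) perfect cube.
Check small values of y:
  y = 0: RHS = 3 is not a perfect cube.
  y = 1: RHS = 33 is not a perfect cube.
  y = -1: RHS = -27 = (-3)³ ⇒ x = -3 works.
  y = 2: RHS = 243 is not a perfect cube.
  y = -2: RHS = -237 is not a perfect cube.
  y = 3: RHS = 813 is not a perfect cube.
  y = -3: RHS = -807 is not a perfect cube.
Continuing the search up to |y| = 45 finds no further solutions beyond those listed.
Collected solutions: (-3, -1).

Solutions (with |y| ≤ 45): (-3, -1).


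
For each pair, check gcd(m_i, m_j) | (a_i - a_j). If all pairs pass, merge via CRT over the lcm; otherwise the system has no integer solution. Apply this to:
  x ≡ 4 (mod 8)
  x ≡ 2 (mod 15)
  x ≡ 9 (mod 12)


Moduli 8, 15, 12 are not pairwise coprime, so CRT works modulo lcm(m_i) when all pairwise compatibility conditions hold.
Pairwise compatibility: gcd(m_i, m_j) must divide a_i - a_j for every pair.
Merge one congruence at a time:
  Start: x ≡ 4 (mod 8).
  Combine with x ≡ 2 (mod 15): gcd(8, 15) = 1; 2 - 4 = -2, which IS divisible by 1, so compatible.
    Write x = 4 + 8·t and substitute into x ≡ 2 (mod 15): 8·t ≡ 2 − 4 = -2 (mod 15).
    Reduce coefficients mod 15: 8·t ≡ 13 (mod 15).
    The inverse of 8 mod 15 is 2 (since 8·2 = 16 = 1·15 + 1), so t ≡ 2·13 = 26 ≡ 11 (mod 15).
    Then x = 4 + 8·11 = 92, valid modulo lcm(8, 15) = 120: x ≡ 92 (mod 120).
  Combine with x ≡ 9 (mod 12): gcd(120, 12) = 12, and 9 - 92 = -83 is NOT divisible by 12.
    ⇒ system is inconsistent (no integer solution).

No solution (the system is inconsistent).


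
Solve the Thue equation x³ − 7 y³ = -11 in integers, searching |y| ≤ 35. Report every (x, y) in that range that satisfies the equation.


The equation is x³ - 7y³ = -11. For fixed y, x³ = 7·y³ − 11, so a solution requires the RHS to be a perfect cube.
Strategy: iterate y from -35 to 35, compute RHS = 7·y³ − 11, and check whether it is a (positive or negative) perfect cube.
Check small values of y:
  y = 0: RHS = -11 is not a perfect cube.
  y = 1: RHS = -4 is not a perfect cube.
  y = -1: RHS = -18 is not a perfect cube.
  y = 2: RHS = 45 is not a perfect cube.
  y = -2: RHS = -67 is not a perfect cube.
  y = 3: RHS = 178 is not a perfect cube.
  y = -3: RHS = -200 is not a perfect cube.
Continuing the search up to |y| = 35 finds no solutions either.
No (x, y) in the scanned range satisfies the equation.

No integer solutions with |y| ≤ 35.
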